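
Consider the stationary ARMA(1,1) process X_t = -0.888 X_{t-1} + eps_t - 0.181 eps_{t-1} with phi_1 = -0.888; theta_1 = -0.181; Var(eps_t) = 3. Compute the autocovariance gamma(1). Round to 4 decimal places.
\gamma(1) = -17.6039

Multiply the model equation by X_{t-k} and take expectations. With theta_0 = psi_0 = 1 and psi_j the MA(infinity) weights, this gives
  gamma(k) - sum_i phi_i gamma(k-i) = c_k,
  c_k = sigma^2 * sum_{j=k..q} theta_j psi_{j-k}   (c_k = 0 for k > q),
using gamma(-m) = gamma(m).
psi-weights needed (psi_j = theta_j + sum_i phi_i psi_{j-i}):
  psi_1 = theta_1 + phi_1 = -0.181 + (-0.888) = -1.069
Right-hand sides:
  c_0 = sigma^2 (1 + theta_1 psi_1) = 3 * (1 + (-0.181)(-1.069)) = 3 * 1.193489 = 3.580467
  c_1 = sigma^2 theta_1 = 3 * (-0.181) = -0.543
  c_2 = 0
Equations for k = 0 and k = 1 (AR order 1):
  gamma(0) = phi_1 gamma(1) + c_0
  gamma(1) = phi_1 gamma(0) + c_1
Substituting the second into the first: gamma(0) (1 - phi_1^2) = c_0 + phi_1 c_1, so
  gamma(0) = (c_0 + phi_1 c_1) / (1 - phi_1^2) = (3.580467 + (-0.888)(-0.543)) / (1 - (-0.888)^2) = 4.062651 / 0.211456 = 19.212749.
  gamma(1) = phi_1 gamma(0) + c_1 = (-0.888)(19.212749) + (-0.543) = -17.603921.
Therefore gamma(1) = -17.6039 (to 4 decimal places).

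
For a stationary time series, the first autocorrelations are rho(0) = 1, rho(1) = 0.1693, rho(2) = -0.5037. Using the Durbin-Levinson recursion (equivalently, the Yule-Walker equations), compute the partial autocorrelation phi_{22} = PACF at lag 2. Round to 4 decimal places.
\phi_{22} = -0.5481

The PACF at lag k is phi_{kk}, the last component of the solution
to the Yule-Walker system G_k phi = r_k where
  (G_k)_{ij} = rho(|i - j|), (r_k)_i = rho(i), i,j = 1..k.
Equivalently, Durbin-Levinson gives phi_{kk} iteratively:
  phi_{11} = rho(1)
  phi_{kk} = [rho(k) - sum_{j=1..k-1} phi_{k-1,j} rho(k-j)]
            / [1 - sum_{j=1..k-1} phi_{k-1,j} rho(j)],
  phi_{k,j} = phi_{k-1,j} - phi_{kk} phi_{k-1,k-j},  j = 1..k-1.
Step k = 1:
  phi_11 = rho(1) = 0.1693.
Step k = 2:
  phi_22 = [rho(2) - phi_11 rho(1)] / [1 - phi_11 rho(1)] = [-0.5037 - (0.1693)(0.1693)] / [1 - (0.1693)(0.1693)]
         = -0.53236249 / 0.97133751 = -0.5481.
Therefore phi_{22} = -0.5481.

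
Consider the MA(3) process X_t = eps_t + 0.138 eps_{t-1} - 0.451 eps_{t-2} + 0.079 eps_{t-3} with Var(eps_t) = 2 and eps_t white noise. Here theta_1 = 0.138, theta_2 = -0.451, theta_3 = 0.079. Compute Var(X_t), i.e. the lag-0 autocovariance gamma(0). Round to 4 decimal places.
\gamma(0) = 2.4574

For an MA(q) process X_t = eps_t + sum_i theta_i eps_{t-i} with
Var(eps_t) = sigma^2, the variance is
  gamma(0) = sigma^2 * (1 + sum_i theta_i^2).
  sum_i theta_i^2 = (0.138)^2 + (-0.451)^2 + (0.079)^2 = 0.019044 + 0.203401 + 0.006241 = 0.228686.
  gamma(0) = 2 * (1 + 0.228686) = 2 * 1.228686 = 2.457372, which rounds to 2.4574.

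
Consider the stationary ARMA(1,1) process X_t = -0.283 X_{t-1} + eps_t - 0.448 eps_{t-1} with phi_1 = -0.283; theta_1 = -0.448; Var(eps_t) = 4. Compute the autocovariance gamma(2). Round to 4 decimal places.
\gamma(2) = 1.0136

Multiply the model equation by X_{t-k} and take expectations. With theta_0 = psi_0 = 1 and psi_j the MA(infinity) weights, this gives
  gamma(k) - sum_i phi_i gamma(k-i) = c_k,
  c_k = sigma^2 * sum_{j=k..q} theta_j psi_{j-k}   (c_k = 0 for k > q),
using gamma(-m) = gamma(m).
psi-weights needed (psi_j = theta_j + sum_i phi_i psi_{j-i}):
  psi_1 = theta_1 + phi_1 = -0.448 + (-0.283) = -0.731
Right-hand sides:
  c_0 = sigma^2 (1 + theta_1 psi_1) = 4 * (1 + (-0.448)(-0.731)) = 4 * 1.327488 = 5.309952
  c_1 = sigma^2 theta_1 = 4 * (-0.448) = -1.792
  c_2 = 0
Equations for k = 0 and k = 1 (AR order 1):
  gamma(0) = phi_1 gamma(1) + c_0
  gamma(1) = phi_1 gamma(0) + c_1
Substituting the second into the first: gamma(0) (1 - phi_1^2) = c_0 + phi_1 c_1, so
  gamma(0) = (c_0 + phi_1 c_1) / (1 - phi_1^2) = (5.309952 + (-0.283)(-1.792)) / (1 - (-0.283)^2) = 5.817088 / 0.919911 = 6.323533.
  gamma(1) = phi_1 gamma(0) + c_1 = (-0.283)(6.323533) + (-1.792) = -3.58156.
For k = 2 (> q): gamma(2) = phi_1 gamma(1) = (-0.283)(-3.58156) = 1.013581.
Therefore gamma(2) = 1.0136 (to 4 decimal places).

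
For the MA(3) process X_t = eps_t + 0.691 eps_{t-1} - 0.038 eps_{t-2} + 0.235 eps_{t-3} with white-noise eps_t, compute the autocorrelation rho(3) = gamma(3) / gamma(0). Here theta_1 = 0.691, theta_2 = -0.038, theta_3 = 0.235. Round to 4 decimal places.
\rho(3) = 0.1532

For an MA(q) process with theta_0 = 1, the autocovariance is
  gamma(k) = sigma^2 * sum_{i=0..q-k} theta_i * theta_{i+k},
and rho(k) = gamma(k) / gamma(0). Sigma^2 cancels.
  numerator   = (1)*(0.235) = 0.235.
  denominator = (1)^2 + (0.691)^2 + (-0.038)^2 + (0.235)^2 = 1.53415.
  rho(3) = 0.235 / 1.53415 = 0.1532.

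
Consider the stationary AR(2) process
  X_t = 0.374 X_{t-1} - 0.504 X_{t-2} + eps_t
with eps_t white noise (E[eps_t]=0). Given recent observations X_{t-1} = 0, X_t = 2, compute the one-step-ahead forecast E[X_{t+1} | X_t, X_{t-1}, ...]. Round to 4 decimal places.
E[X_{t+1} \mid \mathcal F_t] = 0.7480

For an AR(p) model X_t = c + sum_i phi_i X_{t-i} + eps_t, the
one-step-ahead conditional mean is
  E[X_{t+1} | X_t, ...] = c + sum_i phi_i X_{t+1-i}.
Substitute known values:
  E[X_{t+1} | ...] = (0.374) * (2) + (-0.504) * (0)
                   = 0.7480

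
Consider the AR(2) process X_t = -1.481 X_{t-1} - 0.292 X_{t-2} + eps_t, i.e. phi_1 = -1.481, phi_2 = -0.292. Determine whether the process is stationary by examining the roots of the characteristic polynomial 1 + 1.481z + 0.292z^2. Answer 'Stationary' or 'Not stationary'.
\text{Not stationary}

The AR(p) characteristic polynomial is P(z) = 1 + 1.481z + 0.292z^2.
Stationarity requires all roots to lie outside the unit circle, i.e. |z| > 1 for every root.
Set 1 + (1.481) z + (0.292) z^2 = 0, i.e. a z^2 + b z + c = 0 with a = 0.292, b = 1.481, c = 1.
Discriminant D = b^2 - 4ac = (1.481)^2 - 4*(0.292)*1 = 2.193361 - (1.168) = 1.025361.
D >= 0, so the roots are real: z = (-b +/- sqrt(D)) / (2a) = (-1.481 +/- 1.012601) / (0.584).
  z_1 = (-1.481 + 1.012601) / (0.584) = -0.8021,   |z_1| = 0.8021.
  z_2 = (-1.481 - 1.012601) / (0.584) = -4.2699,   |z_2| = 4.2699.
Moduli of all roots: 0.8021, 4.2699.
All moduli strictly greater than 1? No.
Verdict: Not stationary.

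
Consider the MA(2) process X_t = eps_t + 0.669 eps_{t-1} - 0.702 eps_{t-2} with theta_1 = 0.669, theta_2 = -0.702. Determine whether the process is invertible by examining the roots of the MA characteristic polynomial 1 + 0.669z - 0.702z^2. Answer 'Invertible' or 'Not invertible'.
\text{Not invertible}

The MA(q) characteristic polynomial is P(z) = 1 + 0.669z - 0.702z^2.
Invertibility requires all roots to lie outside the unit circle, i.e. |z| > 1 for every root.
Set 1 + (0.669) z + (-0.702) z^2 = 0, i.e. a z^2 + b z + c = 0 with a = -0.702, b = 0.669, c = 1.
Discriminant D = b^2 - 4ac = (0.669)^2 - 4*(-0.702)*1 = 0.447561 - (-2.808) = 3.255561.
D >= 0, so the roots are real: z = (-b +/- sqrt(D)) / (2a) = (-0.669 +/- 1.804317) / (-1.404).
  z_1 = (-0.669 + 1.804317) / (-1.404) = -0.8086,   |z_1| = 0.8086.
  z_2 = (-0.669 - 1.804317) / (-1.404) = 1.7616,   |z_2| = 1.7616.
Moduli of all roots: 0.8086, 1.7616.
All moduli strictly greater than 1? No.
Verdict: Not invertible.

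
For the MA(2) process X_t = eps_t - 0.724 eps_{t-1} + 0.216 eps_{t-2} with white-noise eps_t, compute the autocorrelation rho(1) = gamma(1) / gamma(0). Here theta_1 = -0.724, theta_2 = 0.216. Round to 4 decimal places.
\rho(1) = -0.5605

For an MA(q) process with theta_0 = 1, the autocovariance is
  gamma(k) = sigma^2 * sum_{i=0..q-k} theta_i * theta_{i+k},
and rho(k) = gamma(k) / gamma(0). Sigma^2 cancels.
  numerator   = (1)*(-0.724) + (-0.724)*(0.216) = -0.880384.
  denominator = (1)^2 + (-0.724)^2 + (0.216)^2 = 1.570832.
  rho(1) = -0.880384 / 1.570832 = -0.5605.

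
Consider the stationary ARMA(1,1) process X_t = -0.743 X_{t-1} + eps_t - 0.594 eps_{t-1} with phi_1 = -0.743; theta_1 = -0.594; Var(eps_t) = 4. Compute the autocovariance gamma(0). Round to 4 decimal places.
\gamma(0) = 19.9622

Multiply the model equation by X_{t-k} and take expectations. With theta_0 = psi_0 = 1 and psi_j the MA(infinity) weights, this gives
  gamma(k) - sum_i phi_i gamma(k-i) = c_k,
  c_k = sigma^2 * sum_{j=k..q} theta_j psi_{j-k}   (c_k = 0 for k > q),
using gamma(-m) = gamma(m).
psi-weights needed (psi_j = theta_j + sum_i phi_i psi_{j-i}):
  psi_1 = theta_1 + phi_1 = -0.594 + (-0.743) = -1.337
Right-hand sides:
  c_0 = sigma^2 (1 + theta_1 psi_1) = 4 * (1 + (-0.594)(-1.337)) = 4 * 1.794178 = 7.176712
  c_1 = sigma^2 theta_1 = 4 * (-0.594) = -2.376
  c_2 = 0
Equations for k = 0 and k = 1 (AR order 1):
  gamma(0) = phi_1 gamma(1) + c_0
  gamma(1) = phi_1 gamma(0) + c_1
Substituting the second into the first: gamma(0) (1 - phi_1^2) = c_0 + phi_1 c_1, so
  gamma(0) = (c_0 + phi_1 c_1) / (1 - phi_1^2) = (7.176712 + (-0.743)(-2.376)) / (1 - (-0.743)^2) = 8.94208 / 0.447951 = 19.962183.
Therefore gamma(0) = 19.9622 (to 4 decimal places).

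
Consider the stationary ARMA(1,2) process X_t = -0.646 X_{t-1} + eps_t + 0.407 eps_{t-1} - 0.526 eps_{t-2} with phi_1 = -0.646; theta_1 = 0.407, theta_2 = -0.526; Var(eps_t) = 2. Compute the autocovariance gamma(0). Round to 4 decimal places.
\gamma(0) = 2.5882

Multiply the model equation by X_{t-k} and take expectations. With theta_0 = psi_0 = 1 and psi_j the MA(infinity) weights, this gives
  gamma(k) - sum_i phi_i gamma(k-i) = c_k,
  c_k = sigma^2 * sum_{j=k..q} theta_j psi_{j-k}   (c_k = 0 for k > q),
using gamma(-m) = gamma(m).
psi-weights needed (psi_j = theta_j + sum_i phi_i psi_{j-i}):
  psi_1 = theta_1 + phi_1 = 0.407 + (-0.646) = -0.239
  psi_2 = theta_2 + phi_1 psi_1 = -0.526 + (-0.646)(-0.239) = -0.371606
Right-hand sides:
  c_0 = sigma^2 (1 + theta_1 psi_1 + theta_2 psi_2) = 2 * (1 + (0.407)(-0.239) + (-0.526)(-0.371606)) = 2 * 1.098192 = 2.196384
  c_1 = sigma^2 (theta_1 + theta_2 psi_1) = 2 * (0.407 + (-0.526)(-0.239)) = 1.065428
  c_2 = sigma^2 theta_2 = 2 * (-0.526) = -1.052
Equations for k = 0 and k = 1 (AR order 1):
  gamma(0) = phi_1 gamma(1) + c_0
  gamma(1) = phi_1 gamma(0) + c_1
Substituting the second into the first: gamma(0) (1 - phi_1^2) = c_0 + phi_1 c_1, so
  gamma(0) = (c_0 + phi_1 c_1) / (1 - phi_1^2) = (2.196384 + (-0.646)(1.065428)) / (1 - (-0.646)^2) = 1.508117 / 0.582684 = 2.588225.
Therefore gamma(0) = 2.5882 (to 4 decimal places).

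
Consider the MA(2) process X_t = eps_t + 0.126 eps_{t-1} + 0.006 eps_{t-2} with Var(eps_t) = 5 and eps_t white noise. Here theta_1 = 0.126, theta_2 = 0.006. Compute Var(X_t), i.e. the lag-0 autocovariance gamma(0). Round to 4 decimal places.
\gamma(0) = 5.0796

For an MA(q) process X_t = eps_t + sum_i theta_i eps_{t-i} with
Var(eps_t) = sigma^2, the variance is
  gamma(0) = sigma^2 * (1 + sum_i theta_i^2).
  sum_i theta_i^2 = (0.126)^2 + (0.006)^2 = 0.015876 + 0.000036 = 0.015912.
  gamma(0) = 5 * (1 + 0.015912) = 5 * 1.015912 = 5.07956, which rounds to 5.0796.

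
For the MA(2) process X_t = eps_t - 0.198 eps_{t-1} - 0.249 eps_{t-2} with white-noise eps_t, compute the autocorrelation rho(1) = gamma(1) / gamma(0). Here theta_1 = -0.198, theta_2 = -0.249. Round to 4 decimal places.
\rho(1) = -0.1350

For an MA(q) process with theta_0 = 1, the autocovariance is
  gamma(k) = sigma^2 * sum_{i=0..q-k} theta_i * theta_{i+k},
and rho(k) = gamma(k) / gamma(0). Sigma^2 cancels.
  numerator   = (1)*(-0.198) + (-0.198)*(-0.249) = -0.148698.
  denominator = (1)^2 + (-0.198)^2 + (-0.249)^2 = 1.101205.
  rho(1) = -0.148698 / 1.101205 = -0.1350.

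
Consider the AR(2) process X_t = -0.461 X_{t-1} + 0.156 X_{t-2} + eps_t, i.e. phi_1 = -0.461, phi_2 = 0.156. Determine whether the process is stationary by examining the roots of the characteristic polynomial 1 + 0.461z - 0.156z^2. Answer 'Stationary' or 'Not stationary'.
\text{Stationary}

The AR(p) characteristic polynomial is P(z) = 1 + 0.461z - 0.156z^2.
Stationarity requires all roots to lie outside the unit circle, i.e. |z| > 1 for every root.
Set 1 + (0.461) z + (-0.156) z^2 = 0, i.e. a z^2 + b z + c = 0 with a = -0.156, b = 0.461, c = 1.
Discriminant D = b^2 - 4ac = (0.461)^2 - 4*(-0.156)*1 = 0.212521 - (-0.624) = 0.836521.
D >= 0, so the roots are real: z = (-b +/- sqrt(D)) / (2a) = (-0.461 +/- 0.914615) / (-0.312).
  z_1 = (-0.461 + 0.914615) / (-0.312) = -1.4539,   |z_1| = 1.4539.
  z_2 = (-0.461 - 0.914615) / (-0.312) = 4.409,   |z_2| = 4.409.
Moduli of all roots: 1.4539, 4.4090.
All moduli strictly greater than 1? Yes.
Verdict: Stationary.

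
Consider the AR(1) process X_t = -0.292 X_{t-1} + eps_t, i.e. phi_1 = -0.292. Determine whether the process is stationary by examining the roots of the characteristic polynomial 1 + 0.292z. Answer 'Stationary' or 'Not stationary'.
\text{Stationary}

The AR(p) characteristic polynomial is P(z) = 1 + 0.292z.
Stationarity requires all roots to lie outside the unit circle, i.e. |z| > 1 for every root.
This is linear in z: 1 + (0.292) z = 0  =>  z = -1/(0.292) = -3.424658,  |z| = 3.424658.
Moduli of all roots: 3.4247.
All moduli strictly greater than 1? Yes.
Verdict: Stationary.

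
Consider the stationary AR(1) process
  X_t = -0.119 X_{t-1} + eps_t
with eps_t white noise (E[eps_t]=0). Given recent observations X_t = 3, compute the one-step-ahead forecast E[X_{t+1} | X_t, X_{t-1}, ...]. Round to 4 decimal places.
E[X_{t+1} \mid \mathcal F_t] = -0.3570

For an AR(p) model X_t = c + sum_i phi_i X_{t-i} + eps_t, the
one-step-ahead conditional mean is
  E[X_{t+1} | X_t, ...] = c + sum_i phi_i X_{t+1-i}.
Substitute known values:
  E[X_{t+1} | ...] = (-0.119) * (3)
                   = -0.3570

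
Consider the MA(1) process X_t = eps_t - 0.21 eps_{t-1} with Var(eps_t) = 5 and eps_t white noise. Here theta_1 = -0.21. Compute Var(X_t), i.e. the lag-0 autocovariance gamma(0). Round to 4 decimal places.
\gamma(0) = 5.2205

For an MA(q) process X_t = eps_t + sum_i theta_i eps_{t-i} with
Var(eps_t) = sigma^2, the variance is
  gamma(0) = sigma^2 * (1 + sum_i theta_i^2).
  sum_i theta_i^2 = (-0.21)^2 = 0.0441.
  gamma(0) = 5 * (1 + 0.0441) = 5 * 1.0441 = 5.2205.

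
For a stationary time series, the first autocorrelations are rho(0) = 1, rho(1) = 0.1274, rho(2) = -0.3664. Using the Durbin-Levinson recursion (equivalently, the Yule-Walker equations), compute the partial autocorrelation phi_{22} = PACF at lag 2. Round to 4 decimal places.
\phi_{22} = -0.3889

The PACF at lag k is phi_{kk}, the last component of the solution
to the Yule-Walker system G_k phi = r_k where
  (G_k)_{ij} = rho(|i - j|), (r_k)_i = rho(i), i,j = 1..k.
Equivalently, Durbin-Levinson gives phi_{kk} iteratively:
  phi_{11} = rho(1)
  phi_{kk} = [rho(k) - sum_{j=1..k-1} phi_{k-1,j} rho(k-j)]
            / [1 - sum_{j=1..k-1} phi_{k-1,j} rho(j)],
  phi_{k,j} = phi_{k-1,j} - phi_{kk} phi_{k-1,k-j},  j = 1..k-1.
Step k = 1:
  phi_11 = rho(1) = 0.1274.
Step k = 2:
  phi_22 = [rho(2) - phi_11 rho(1)] / [1 - phi_11 rho(1)] = [-0.3664 - (0.1274)(0.1274)] / [1 - (0.1274)(0.1274)]
         = -0.38263076 / 0.98376924 = -0.3889.
Therefore phi_{22} = -0.3889.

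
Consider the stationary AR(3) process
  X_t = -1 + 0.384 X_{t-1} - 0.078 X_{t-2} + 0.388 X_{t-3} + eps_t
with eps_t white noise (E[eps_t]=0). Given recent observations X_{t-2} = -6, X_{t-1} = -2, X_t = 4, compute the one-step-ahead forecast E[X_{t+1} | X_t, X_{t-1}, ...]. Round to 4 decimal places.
E[X_{t+1} \mid \mathcal F_t] = -1.6360

For an AR(p) model X_t = c + sum_i phi_i X_{t-i} + eps_t, the
one-step-ahead conditional mean is
  E[X_{t+1} | X_t, ...] = c + sum_i phi_i X_{t+1-i}.
Substitute known values:
  E[X_{t+1} | ...] = -1 + (0.384) * (4) + (-0.078) * (-2) + (0.388) * (-6)
                   = -1.6360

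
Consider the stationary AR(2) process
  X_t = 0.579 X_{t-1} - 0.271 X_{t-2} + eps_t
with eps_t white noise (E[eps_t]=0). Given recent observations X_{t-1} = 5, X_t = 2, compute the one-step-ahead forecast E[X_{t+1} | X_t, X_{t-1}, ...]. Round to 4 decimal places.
E[X_{t+1} \mid \mathcal F_t] = -0.1970

For an AR(p) model X_t = c + sum_i phi_i X_{t-i} + eps_t, the
one-step-ahead conditional mean is
  E[X_{t+1} | X_t, ...] = c + sum_i phi_i X_{t+1-i}.
Substitute known values:
  E[X_{t+1} | ...] = (0.579) * (2) + (-0.271) * (5)
                   = -0.1970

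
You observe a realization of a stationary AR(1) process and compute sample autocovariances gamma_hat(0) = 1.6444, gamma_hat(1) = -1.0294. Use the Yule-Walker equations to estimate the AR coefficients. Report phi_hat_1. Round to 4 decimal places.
\hat\phi_{1} = -0.6260

The Yule-Walker equations for an AR(p) process read, in matrix form,
  Gamma_p phi = r_p,   with   (Gamma_p)_{ij} = gamma(|i - j|),
                       (r_p)_i = gamma(i),   i,j = 1..p.
Substitute the sample gammas (Toeplitz matrix and right-hand side of size 1):
  Gamma_p = [[1.6444]]
  r_p     = [-1.0294]
With p = 1 this is the single equation gamma(0) phi_1 = gamma(1):
  phi_hat_1 = gamma(1) / gamma(0) = -1.0294 / 1.6444 = -0.6260.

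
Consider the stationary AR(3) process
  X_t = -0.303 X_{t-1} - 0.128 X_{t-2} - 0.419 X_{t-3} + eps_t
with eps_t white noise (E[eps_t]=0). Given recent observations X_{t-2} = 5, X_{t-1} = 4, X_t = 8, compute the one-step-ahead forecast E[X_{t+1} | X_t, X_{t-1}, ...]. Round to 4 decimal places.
E[X_{t+1} \mid \mathcal F_t] = -5.0310

For an AR(p) model X_t = c + sum_i phi_i X_{t-i} + eps_t, the
one-step-ahead conditional mean is
  E[X_{t+1} | X_t, ...] = c + sum_i phi_i X_{t+1-i}.
Substitute known values:
  E[X_{t+1} | ...] = (-0.303) * (8) + (-0.128) * (4) + (-0.419) * (5)
                   = -5.0310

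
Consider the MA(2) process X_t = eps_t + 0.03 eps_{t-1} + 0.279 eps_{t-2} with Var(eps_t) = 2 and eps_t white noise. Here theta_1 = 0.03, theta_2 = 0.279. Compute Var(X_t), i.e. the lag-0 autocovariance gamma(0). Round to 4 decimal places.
\gamma(0) = 2.1575

For an MA(q) process X_t = eps_t + sum_i theta_i eps_{t-i} with
Var(eps_t) = sigma^2, the variance is
  gamma(0) = sigma^2 * (1 + sum_i theta_i^2).
  sum_i theta_i^2 = (0.03)^2 + (0.279)^2 = 0.0009 + 0.077841 = 0.078741.
  gamma(0) = 2 * (1 + 0.078741) = 2 * 1.078741 = 2.157482, which rounds to 2.1575.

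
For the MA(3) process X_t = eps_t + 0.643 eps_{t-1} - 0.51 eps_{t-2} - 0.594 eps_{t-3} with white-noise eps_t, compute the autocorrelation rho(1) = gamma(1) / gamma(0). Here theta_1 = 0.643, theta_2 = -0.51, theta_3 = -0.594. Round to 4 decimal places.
\rho(1) = 0.3050

For an MA(q) process with theta_0 = 1, the autocovariance is
  gamma(k) = sigma^2 * sum_{i=0..q-k} theta_i * theta_{i+k},
and rho(k) = gamma(k) / gamma(0). Sigma^2 cancels.
  numerator   = (1)*(0.643) + (0.643)*(-0.51) + (-0.51)*(-0.594) = 0.61801.
  denominator = (1)^2 + (0.643)^2 + (-0.51)^2 + (-0.594)^2 = 2.026385.
  rho(1) = 0.61801 / 2.026385 = 0.3050.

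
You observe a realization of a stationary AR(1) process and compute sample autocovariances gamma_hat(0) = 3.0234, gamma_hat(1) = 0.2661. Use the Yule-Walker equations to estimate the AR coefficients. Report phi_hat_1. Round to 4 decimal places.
\hat\phi_{1} = 0.0880

The Yule-Walker equations for an AR(p) process read, in matrix form,
  Gamma_p phi = r_p,   with   (Gamma_p)_{ij} = gamma(|i - j|),
                       (r_p)_i = gamma(i),   i,j = 1..p.
Substitute the sample gammas (Toeplitz matrix and right-hand side of size 1):
  Gamma_p = [[3.0234]]
  r_p     = [0.2661]
With p = 1 this is the single equation gamma(0) phi_1 = gamma(1):
  phi_hat_1 = gamma(1) / gamma(0) = 0.2661 / 3.0234 = 0.0880.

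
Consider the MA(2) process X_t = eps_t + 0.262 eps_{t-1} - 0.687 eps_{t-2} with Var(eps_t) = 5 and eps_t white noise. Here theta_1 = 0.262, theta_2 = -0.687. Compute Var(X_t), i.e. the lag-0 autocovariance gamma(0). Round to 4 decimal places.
\gamma(0) = 7.7031

For an MA(q) process X_t = eps_t + sum_i theta_i eps_{t-i} with
Var(eps_t) = sigma^2, the variance is
  gamma(0) = sigma^2 * (1 + sum_i theta_i^2).
  sum_i theta_i^2 = (0.262)^2 + (-0.687)^2 = 0.068644 + 0.471969 = 0.540613.
  gamma(0) = 5 * (1 + 0.540613) = 5 * 1.540613 = 7.703065, which rounds to 7.7031.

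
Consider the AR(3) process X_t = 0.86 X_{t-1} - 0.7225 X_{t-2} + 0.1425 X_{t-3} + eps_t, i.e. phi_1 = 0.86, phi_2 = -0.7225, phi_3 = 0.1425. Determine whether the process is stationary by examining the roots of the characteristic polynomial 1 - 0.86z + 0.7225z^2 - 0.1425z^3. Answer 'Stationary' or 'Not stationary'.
\text{Stationary}

The AR(p) characteristic polynomial is P(z) = 1 - 0.86z + 0.7225z^2 - 0.1425z^3.
Stationarity requires all roots to lie outside the unit circle, i.e. |z| > 1 for every root.
Degree 3: look for a simple real root z0 first, then factor out (1 - z/z0) and solve the remaining quadratic.
Testing z0 = 4: P(4) = 1 + (-0.86)(4) + (0.7225)(4)^2 + (-0.1425)(4)^3
  = 1 + (-3.44) + (11.56) + (-9.12) = 0.  So z_0 = 4 is a root, |z_0| = 4.
Divide out the factor (1 - 0.25 z) = (1 - z/z0) (since 1/z0 = 0.25):
  P(z) = (1 - 0.25 z)(1 + (-0.61) z + (0.57) z^2)
  [check: z-coef -0.61 - (0.25) = -0.86; z^2-coef 0.57 - (0.25)(-0.61) = 0.7225; z^3-coef -(0.25)(0.57) = -0.1425.]
Remaining roots from the quadratic factor 1 + (-0.61) z + (0.57) z^2:
  Set 1 + (-0.61) z + (0.57) z^2 = 0, i.e. a z^2 + b z + c = 0 with a = 0.57, b = -0.61, c = 1.
  Discriminant D = b^2 - 4ac = (-0.61)^2 - 4*(0.57)*1 = 0.3721 - (2.28) = -1.9079.
  D < 0, so the roots are the complex-conjugate pair z = (-b +/- i sqrt(-D)) / (2a) = 0.5351 +/- 1.2116i.
  For a conjugate pair |z|^2 = z * conj(z) = (product of roots) = c/a = 1/(0.57) = 1.754386, so |z| = sqrt(1.754386) = 1.3245 for both roots.
Moduli of all roots: 4.0000, 1.3245, 1.3245.
All moduli strictly greater than 1? Yes.
Verdict: Stationary.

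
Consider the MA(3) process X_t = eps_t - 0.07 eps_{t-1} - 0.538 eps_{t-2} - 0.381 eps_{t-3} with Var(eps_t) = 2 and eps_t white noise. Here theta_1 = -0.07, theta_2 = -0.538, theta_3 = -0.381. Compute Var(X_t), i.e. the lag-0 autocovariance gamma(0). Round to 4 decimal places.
\gamma(0) = 2.8790

For an MA(q) process X_t = eps_t + sum_i theta_i eps_{t-i} with
Var(eps_t) = sigma^2, the variance is
  gamma(0) = sigma^2 * (1 + sum_i theta_i^2).
  sum_i theta_i^2 = (-0.07)^2 + (-0.538)^2 + (-0.381)^2 = 0.0049 + 0.289444 + 0.145161 = 0.439505.
  gamma(0) = 2 * (1 + 0.439505) = 2 * 1.439505 = 2.87901, which rounds to 2.8790.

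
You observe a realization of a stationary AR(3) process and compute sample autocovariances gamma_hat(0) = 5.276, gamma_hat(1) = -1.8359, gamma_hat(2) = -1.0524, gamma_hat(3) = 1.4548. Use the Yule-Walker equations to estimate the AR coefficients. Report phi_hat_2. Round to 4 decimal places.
\hat\phi_{2} = -0.3310

The Yule-Walker equations for an AR(p) process read, in matrix form,
  Gamma_p phi = r_p,   with   (Gamma_p)_{ij} = gamma(|i - j|),
                       (r_p)_i = gamma(i),   i,j = 1..p.
Substitute the sample gammas (Toeplitz matrix and right-hand side of size 3):
  Gamma_p = [[5.276, -1.8359, -1.0524], [-1.8359, 5.276, -1.8359], [-1.0524, -1.8359, 5.276]]
  r_p     = [-1.8359, -1.0524, 1.4548]
Written out (R1..R3):
  (R1) 5.276 phi_1 - 1.8359 phi_2 - 1.0524 phi_3 = -1.8359
  (R2) -1.8359 phi_1 + 5.276 phi_2 - 1.8359 phi_3 = -1.0524
  (R3) -1.0524 phi_1 - 1.8359 phi_2 + 5.276 phi_3 = 1.4548
Gaussian elimination:
  R2 <- R2 - (-1.8359/5.276) R1 = R2 - (-0.347972) R1:  4.637158 phi_2 - 2.202106 phi_3 = -1.691242
  R3 <- R3 - (-1.0524/5.276) R1 = R3 - (-0.199469) R1:  -2.202106 phi_2 + 5.066079 phi_3 = 1.088594
  R3 <- R3 - (-2.202106/4.637158) R2 = R3 - (-0.474883) R2:  4.020337 phi_3 = 0.285453
Back-substitution:
  phi_hat_3 = 0.285453 / 4.020337 = 0.071002
  phi_hat_2 = (-1.691242 - (-2.202106)(0.071002)) / 4.637158 = -0.330997
  phi_hat_1 = (-1.8359 - (-1.8359)(-0.330997) - (-1.0524)(0.071002)) / 5.276 = -0.448987
So phi_hat = [-0.4490, -0.3310, 0.0710].
Therefore phi_hat_2 = -0.3310.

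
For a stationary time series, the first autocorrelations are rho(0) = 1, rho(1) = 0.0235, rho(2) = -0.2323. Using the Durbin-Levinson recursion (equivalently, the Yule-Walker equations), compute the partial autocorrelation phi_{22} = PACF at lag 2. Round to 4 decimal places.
\phi_{22} = -0.2330

The PACF at lag k is phi_{kk}, the last component of the solution
to the Yule-Walker system G_k phi = r_k where
  (G_k)_{ij} = rho(|i - j|), (r_k)_i = rho(i), i,j = 1..k.
Equivalently, Durbin-Levinson gives phi_{kk} iteratively:
  phi_{11} = rho(1)
  phi_{kk} = [rho(k) - sum_{j=1..k-1} phi_{k-1,j} rho(k-j)]
            / [1 - sum_{j=1..k-1} phi_{k-1,j} rho(j)],
  phi_{k,j} = phi_{k-1,j} - phi_{kk} phi_{k-1,k-j},  j = 1..k-1.
Step k = 1:
  phi_11 = rho(1) = 0.0235.
Step k = 2:
  phi_22 = [rho(2) - phi_11 rho(1)] / [1 - phi_11 rho(1)] = [-0.2323 - (0.0235)(0.0235)] / [1 - (0.0235)(0.0235)]
         = -0.23285225 / 0.99944775 = -0.233.
Therefore phi_{22} = -0.2330.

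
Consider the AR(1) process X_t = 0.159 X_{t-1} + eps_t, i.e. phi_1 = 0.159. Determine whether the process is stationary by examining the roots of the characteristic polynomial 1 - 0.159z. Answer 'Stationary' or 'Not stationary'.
\text{Stationary}

The AR(p) characteristic polynomial is P(z) = 1 - 0.159z.
Stationarity requires all roots to lie outside the unit circle, i.e. |z| > 1 for every root.
This is linear in z: 1 + (-0.159) z = 0  =>  z = -1/(-0.159) = 6.289308,  |z| = 6.289308.
Moduli of all roots: 6.2893.
All moduli strictly greater than 1? Yes.
Verdict: Stationary.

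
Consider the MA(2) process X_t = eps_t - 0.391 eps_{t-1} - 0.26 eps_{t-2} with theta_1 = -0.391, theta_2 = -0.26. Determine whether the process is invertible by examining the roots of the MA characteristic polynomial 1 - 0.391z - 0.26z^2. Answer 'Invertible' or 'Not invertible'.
\text{Invertible}

The MA(q) characteristic polynomial is P(z) = 1 - 0.391z - 0.26z^2.
Invertibility requires all roots to lie outside the unit circle, i.e. |z| > 1 for every root.
Set 1 + (-0.391) z + (-0.26) z^2 = 0, i.e. a z^2 + b z + c = 0 with a = -0.26, b = -0.391, c = 1.
Discriminant D = b^2 - 4ac = (-0.391)^2 - 4*(-0.26)*1 = 0.152881 - (-1.04) = 1.192881.
D >= 0, so the roots are real: z = (-b +/- sqrt(D)) / (2a) = (0.391 +/- 1.092191) / (-0.52).
  z_1 = (0.391 + 1.092191) / (-0.52) = -2.8523,   |z_1| = 2.8523.
  z_2 = (0.391 - 1.092191) / (-0.52) = 1.3484,   |z_2| = 1.3484.
Moduli of all roots: 2.8523, 1.3484.
All moduli strictly greater than 1? Yes.
Verdict: Invertible.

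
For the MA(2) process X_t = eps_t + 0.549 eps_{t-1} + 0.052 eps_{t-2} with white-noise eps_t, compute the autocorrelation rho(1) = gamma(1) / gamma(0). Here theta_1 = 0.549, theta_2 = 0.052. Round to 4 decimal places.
\rho(1) = 0.4429

For an MA(q) process with theta_0 = 1, the autocovariance is
  gamma(k) = sigma^2 * sum_{i=0..q-k} theta_i * theta_{i+k},
and rho(k) = gamma(k) / gamma(0). Sigma^2 cancels.
  numerator   = (1)*(0.549) + (0.549)*(0.052) = 0.577548.
  denominator = (1)^2 + (0.549)^2 + (0.052)^2 = 1.304105.
  rho(1) = 0.577548 / 1.304105 = 0.4429.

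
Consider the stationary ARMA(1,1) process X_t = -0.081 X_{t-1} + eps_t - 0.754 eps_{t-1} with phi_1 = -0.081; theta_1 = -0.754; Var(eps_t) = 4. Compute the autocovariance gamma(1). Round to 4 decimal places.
\gamma(1) = -3.5674

Multiply the model equation by X_{t-k} and take expectations. With theta_0 = psi_0 = 1 and psi_j the MA(infinity) weights, this gives
  gamma(k) - sum_i phi_i gamma(k-i) = c_k,
  c_k = sigma^2 * sum_{j=k..q} theta_j psi_{j-k}   (c_k = 0 for k > q),
using gamma(-m) = gamma(m).
psi-weights needed (psi_j = theta_j + sum_i phi_i psi_{j-i}):
  psi_1 = theta_1 + phi_1 = -0.754 + (-0.081) = -0.835
Right-hand sides:
  c_0 = sigma^2 (1 + theta_1 psi_1) = 4 * (1 + (-0.754)(-0.835)) = 4 * 1.62959 = 6.51836
  c_1 = sigma^2 theta_1 = 4 * (-0.754) = -3.016
  c_2 = 0
Equations for k = 0 and k = 1 (AR order 1):
  gamma(0) = phi_1 gamma(1) + c_0
  gamma(1) = phi_1 gamma(0) + c_1
Substituting the second into the first: gamma(0) (1 - phi_1^2) = c_0 + phi_1 c_1, so
  gamma(0) = (c_0 + phi_1 c_1) / (1 - phi_1^2) = (6.51836 + (-0.081)(-3.016)) / (1 - (-0.081)^2) = 6.762656 / 0.993439 = 6.807319.
  gamma(1) = phi_1 gamma(0) + c_1 = (-0.081)(6.807319) + (-3.016) = -3.567393.
Therefore gamma(1) = -3.5674 (to 4 decimal places).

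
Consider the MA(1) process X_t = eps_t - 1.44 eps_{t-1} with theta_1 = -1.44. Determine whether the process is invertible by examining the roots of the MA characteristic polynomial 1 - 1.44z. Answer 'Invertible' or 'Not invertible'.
\text{Not invertible}

The MA(q) characteristic polynomial is P(z) = 1 - 1.44z.
Invertibility requires all roots to lie outside the unit circle, i.e. |z| > 1 for every root.
This is linear in z: 1 + (-1.44) z = 0  =>  z = -1/(-1.44) = 0.694444,  |z| = 0.694444.
Moduli of all roots: 0.6944.
All moduli strictly greater than 1? No.
Verdict: Not invertible.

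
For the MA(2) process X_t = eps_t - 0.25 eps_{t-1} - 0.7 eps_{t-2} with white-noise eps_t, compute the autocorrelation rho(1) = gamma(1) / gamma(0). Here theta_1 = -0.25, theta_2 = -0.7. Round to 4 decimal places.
\rho(1) = -0.0483

For an MA(q) process with theta_0 = 1, the autocovariance is
  gamma(k) = sigma^2 * sum_{i=0..q-k} theta_i * theta_{i+k},
and rho(k) = gamma(k) / gamma(0). Sigma^2 cancels.
  numerator   = (1)*(-0.25) + (-0.25)*(-0.7) = -0.075.
  denominator = (1)^2 + (-0.25)^2 + (-0.7)^2 = 1.5525.
  rho(1) = -0.075 / 1.5525 = -0.0483.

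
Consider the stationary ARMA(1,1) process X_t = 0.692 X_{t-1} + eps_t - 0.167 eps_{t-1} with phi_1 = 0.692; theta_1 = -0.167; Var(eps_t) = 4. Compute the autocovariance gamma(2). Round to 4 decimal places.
\gamma(2) = 2.4663

Multiply the model equation by X_{t-k} and take expectations. With theta_0 = psi_0 = 1 and psi_j the MA(infinity) weights, this gives
  gamma(k) - sum_i phi_i gamma(k-i) = c_k,
  c_k = sigma^2 * sum_{j=k..q} theta_j psi_{j-k}   (c_k = 0 for k > q),
using gamma(-m) = gamma(m).
psi-weights needed (psi_j = theta_j + sum_i phi_i psi_{j-i}):
  psi_1 = theta_1 + phi_1 = -0.167 + (0.692) = 0.525
Right-hand sides:
  c_0 = sigma^2 (1 + theta_1 psi_1) = 4 * (1 + (-0.167)(0.525)) = 4 * 0.912325 = 3.6493
  c_1 = sigma^2 theta_1 = 4 * (-0.167) = -0.668
  c_2 = 0
Equations for k = 0 and k = 1 (AR order 1):
  gamma(0) = phi_1 gamma(1) + c_0
  gamma(1) = phi_1 gamma(0) + c_1
Substituting the second into the first: gamma(0) (1 - phi_1^2) = c_0 + phi_1 c_1, so
  gamma(0) = (c_0 + phi_1 c_1) / (1 - phi_1^2) = (3.6493 + (0.692)(-0.668)) / (1 - (0.692)^2) = 3.187044 / 0.521136 = 6.115571.
  gamma(1) = phi_1 gamma(0) + c_1 = (0.692)(6.115571) + (-0.668) = 3.563975.
For k = 2 (> q): gamma(2) = phi_1 gamma(1) = (0.692)(3.563975) = 2.466271.
Therefore gamma(2) = 2.4663 (to 4 decimal places).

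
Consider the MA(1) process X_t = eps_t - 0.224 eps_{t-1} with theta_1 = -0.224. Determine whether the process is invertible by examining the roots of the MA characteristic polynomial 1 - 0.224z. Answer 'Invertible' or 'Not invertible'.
\text{Invertible}

The MA(q) characteristic polynomial is P(z) = 1 - 0.224z.
Invertibility requires all roots to lie outside the unit circle, i.e. |z| > 1 for every root.
This is linear in z: 1 + (-0.224) z = 0  =>  z = -1/(-0.224) = 4.464286,  |z| = 4.464286.
Moduli of all roots: 4.4643.
All moduli strictly greater than 1? Yes.
Verdict: Invertible.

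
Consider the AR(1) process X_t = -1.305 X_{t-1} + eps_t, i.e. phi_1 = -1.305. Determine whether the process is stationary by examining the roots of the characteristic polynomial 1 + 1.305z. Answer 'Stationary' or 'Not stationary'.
\text{Not stationary}

The AR(p) characteristic polynomial is P(z) = 1 + 1.305z.
Stationarity requires all roots to lie outside the unit circle, i.e. |z| > 1 for every root.
This is linear in z: 1 + (1.305) z = 0  =>  z = -1/(1.305) = -0.766284,  |z| = 0.766284.
Moduli of all roots: 0.7663.
All moduli strictly greater than 1? No.
Verdict: Not stationary.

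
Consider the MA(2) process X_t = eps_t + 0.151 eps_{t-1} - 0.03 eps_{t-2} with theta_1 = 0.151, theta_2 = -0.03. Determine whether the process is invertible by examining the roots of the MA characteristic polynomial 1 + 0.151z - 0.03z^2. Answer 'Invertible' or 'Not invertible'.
\text{Invertible}

The MA(q) characteristic polynomial is P(z) = 1 + 0.151z - 0.03z^2.
Invertibility requires all roots to lie outside the unit circle, i.e. |z| > 1 for every root.
Set 1 + (0.151) z + (-0.03) z^2 = 0, i.e. a z^2 + b z + c = 0 with a = -0.03, b = 0.151, c = 1.
Discriminant D = b^2 - 4ac = (0.151)^2 - 4*(-0.03)*1 = 0.022801 - (-0.12) = 0.142801.
D >= 0, so the roots are real: z = (-b +/- sqrt(D)) / (2a) = (-0.151 +/- 0.37789) / (-0.06).
  z_1 = (-0.151 + 0.37789) / (-0.06) = -3.7815,   |z_1| = 3.7815.
  z_2 = (-0.151 - 0.37789) / (-0.06) = 8.8148,   |z_2| = 8.8148.
Moduli of all roots: 3.7815, 8.8148.
All moduli strictly greater than 1? Yes.
Verdict: Invertible.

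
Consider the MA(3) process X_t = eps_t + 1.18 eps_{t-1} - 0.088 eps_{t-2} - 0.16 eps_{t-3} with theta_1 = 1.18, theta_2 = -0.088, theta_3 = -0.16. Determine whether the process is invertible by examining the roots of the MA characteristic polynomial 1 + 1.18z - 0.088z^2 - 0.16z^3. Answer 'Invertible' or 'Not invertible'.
\text{Not invertible}

The MA(q) characteristic polynomial is P(z) = 1 + 1.18z - 0.088z^2 - 0.16z^3.
Invertibility requires all roots to lie outside the unit circle, i.e. |z| > 1 for every root.
Degree 3: look for a simple real root z0 first, then factor out (1 - z/z0) and solve the remaining quadratic.
Testing z0 = -2.5: P(-2.5) = 1 + (1.18)(-2.5) + (-0.088)(-2.5)^2 + (-0.16)(-2.5)^3
  = 1 + (-2.95) + (-0.55) + (2.5) = 0.  So z_0 = -2.5 is a root, |z_0| = 2.5.
Divide out the factor (1 + 0.4 z) = (1 - z/z0) (since 1/z0 = -0.4):
  P(z) = (1 + 0.4 z)(1 + (0.78) z + (-0.4) z^2)
  [check: z-coef 0.78 - (-0.4) = 1.18; z^2-coef -0.4 - (-0.4)(0.78) = -0.088; z^3-coef -(-0.4)(-0.4) = -0.16.]
Remaining roots from the quadratic factor 1 + (0.78) z + (-0.4) z^2:
  Set 1 + (0.78) z + (-0.4) z^2 = 0, i.e. a z^2 + b z + c = 0 with a = -0.4, b = 0.78, c = 1.
  Discriminant D = b^2 - 4ac = (0.78)^2 - 4*(-0.4)*1 = 0.6084 - (-1.6) = 2.2084.
  D >= 0, so the roots are real: z = (-b +/- sqrt(D)) / (2a) = (-0.78 +/- 1.486069) / (-0.8).
    z_1 = (-0.78 + 1.486069) / (-0.8) = -0.8826,   |z_1| = 0.8826.
    z_2 = (-0.78 - 1.486069) / (-0.8) = 2.8326,   |z_2| = 2.8326.
Moduli of all roots: 2.5000, 0.8826, 2.8326.
All moduli strictly greater than 1? No.
Verdict: Not invertible.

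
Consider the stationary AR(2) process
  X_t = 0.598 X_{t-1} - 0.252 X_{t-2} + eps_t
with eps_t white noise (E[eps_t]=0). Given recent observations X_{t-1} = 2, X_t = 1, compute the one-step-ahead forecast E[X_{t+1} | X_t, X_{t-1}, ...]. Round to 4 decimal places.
E[X_{t+1} \mid \mathcal F_t] = 0.0940

For an AR(p) model X_t = c + sum_i phi_i X_{t-i} + eps_t, the
one-step-ahead conditional mean is
  E[X_{t+1} | X_t, ...] = c + sum_i phi_i X_{t+1-i}.
Substitute known values:
  E[X_{t+1} | ...] = (0.598) * (1) + (-0.252) * (2)
                   = 0.0940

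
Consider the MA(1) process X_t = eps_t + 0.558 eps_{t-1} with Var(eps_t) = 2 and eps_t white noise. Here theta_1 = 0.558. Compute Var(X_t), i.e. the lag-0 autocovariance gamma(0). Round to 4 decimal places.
\gamma(0) = 2.6227

For an MA(q) process X_t = eps_t + sum_i theta_i eps_{t-i} with
Var(eps_t) = sigma^2, the variance is
  gamma(0) = sigma^2 * (1 + sum_i theta_i^2).
  sum_i theta_i^2 = (0.558)^2 = 0.311364.
  gamma(0) = 2 * (1 + 0.311364) = 2 * 1.311364 = 2.622728, which rounds to 2.6227.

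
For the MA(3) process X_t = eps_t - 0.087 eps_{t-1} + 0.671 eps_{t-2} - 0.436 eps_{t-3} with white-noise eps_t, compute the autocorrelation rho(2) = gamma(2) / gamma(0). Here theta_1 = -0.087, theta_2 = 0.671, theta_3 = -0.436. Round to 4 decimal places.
\rho(2) = 0.4302

For an MA(q) process with theta_0 = 1, the autocovariance is
  gamma(k) = sigma^2 * sum_{i=0..q-k} theta_i * theta_{i+k},
and rho(k) = gamma(k) / gamma(0). Sigma^2 cancels.
  numerator   = (1)*(0.671) + (-0.087)*(-0.436) = 0.708932.
  denominator = (1)^2 + (-0.087)^2 + (0.671)^2 + (-0.436)^2 = 1.647906.
  rho(2) = 0.708932 / 1.647906 = 0.4302.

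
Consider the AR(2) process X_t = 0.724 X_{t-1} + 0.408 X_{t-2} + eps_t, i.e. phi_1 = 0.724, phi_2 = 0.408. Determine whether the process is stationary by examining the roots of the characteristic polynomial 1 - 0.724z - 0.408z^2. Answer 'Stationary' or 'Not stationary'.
\text{Not stationary}

The AR(p) characteristic polynomial is P(z) = 1 - 0.724z - 0.408z^2.
Stationarity requires all roots to lie outside the unit circle, i.e. |z| > 1 for every root.
Set 1 + (-0.724) z + (-0.408) z^2 = 0, i.e. a z^2 + b z + c = 0 with a = -0.408, b = -0.724, c = 1.
Discriminant D = b^2 - 4ac = (-0.724)^2 - 4*(-0.408)*1 = 0.524176 - (-1.632) = 2.156176.
D >= 0, so the roots are real: z = (-b +/- sqrt(D)) / (2a) = (0.724 +/- 1.468392) / (-0.816).
  z_1 = (0.724 + 1.468392) / (-0.816) = -2.6868,   |z_1| = 2.6868.
  z_2 = (0.724 - 1.468392) / (-0.816) = 0.9122,   |z_2| = 0.9122.
Moduli of all roots: 2.6868, 0.9122.
All moduli strictly greater than 1? No.
Verdict: Not stationary.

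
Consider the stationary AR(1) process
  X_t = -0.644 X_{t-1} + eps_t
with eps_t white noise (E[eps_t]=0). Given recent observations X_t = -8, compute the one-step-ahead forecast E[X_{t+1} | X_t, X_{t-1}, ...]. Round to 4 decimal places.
E[X_{t+1} \mid \mathcal F_t] = 5.1520

For an AR(p) model X_t = c + sum_i phi_i X_{t-i} + eps_t, the
one-step-ahead conditional mean is
  E[X_{t+1} | X_t, ...] = c + sum_i phi_i X_{t+1-i}.
Substitute known values:
  E[X_{t+1} | ...] = (-0.644) * (-8)
                   = 5.1520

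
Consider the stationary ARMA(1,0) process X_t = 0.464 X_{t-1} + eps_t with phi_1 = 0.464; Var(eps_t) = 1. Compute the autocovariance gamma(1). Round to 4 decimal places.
\gamma(1) = 0.5913

Multiply the model equation by X_{t-k} and take expectations. With theta_0 = psi_0 = 1 and psi_j the MA(infinity) weights, this gives
  gamma(k) - sum_i phi_i gamma(k-i) = c_k,
  c_k = sigma^2 * sum_{j=k..q} theta_j psi_{j-k}   (c_k = 0 for k > q),
using gamma(-m) = gamma(m).
Pure AR (q = 0): c_0 = sigma^2 = 1, c_k = 0 for k >= 1.
Equations for k = 0 and k = 1 (AR order 1):
  gamma(0) = phi_1 gamma(1) + c_0
  gamma(1) = phi_1 gamma(0) + c_1
Substituting the second into the first: gamma(0) (1 - phi_1^2) = c_0 + phi_1 c_1, so
  gamma(0) = c_0 / (1 - phi_1^2) = 1 / (1 - (0.464)^2) = 1 / 0.784704 = 1.274366.
  gamma(1) = phi_1 gamma(0) = (0.464)(1.274366) = 0.591306.
Therefore gamma(1) = 0.5913 (to 4 decimal places).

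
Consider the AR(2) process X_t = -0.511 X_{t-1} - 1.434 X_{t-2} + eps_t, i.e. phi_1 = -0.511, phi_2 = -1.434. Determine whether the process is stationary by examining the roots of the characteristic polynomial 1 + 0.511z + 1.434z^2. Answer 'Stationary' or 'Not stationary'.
\text{Not stationary}

The AR(p) characteristic polynomial is P(z) = 1 + 0.511z + 1.434z^2.
Stationarity requires all roots to lie outside the unit circle, i.e. |z| > 1 for every root.
Set 1 + (0.511) z + (1.434) z^2 = 0, i.e. a z^2 + b z + c = 0 with a = 1.434, b = 0.511, c = 1.
Discriminant D = b^2 - 4ac = (0.511)^2 - 4*(1.434)*1 = 0.261121 - (5.736) = -5.474879.
D < 0, so the roots are the complex-conjugate pair z = (-b +/- i sqrt(-D)) / (2a) = -0.1782 +/- 0.8158i.
For a conjugate pair |z|^2 = z * conj(z) = (product of roots) = c/a = 1/(1.434) = 0.69735, so |z| = sqrt(0.69735) = 0.8351 for both roots.
Moduli of all roots: 0.8351, 0.8351.
All moduli strictly greater than 1? No.
Verdict: Not stationary.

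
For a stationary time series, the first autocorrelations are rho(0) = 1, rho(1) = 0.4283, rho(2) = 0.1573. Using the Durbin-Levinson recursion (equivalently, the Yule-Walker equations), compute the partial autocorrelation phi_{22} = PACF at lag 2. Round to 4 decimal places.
\phi_{22} = -0.0320

The PACF at lag k is phi_{kk}, the last component of the solution
to the Yule-Walker system G_k phi = r_k where
  (G_k)_{ij} = rho(|i - j|), (r_k)_i = rho(i), i,j = 1..k.
Equivalently, Durbin-Levinson gives phi_{kk} iteratively:
  phi_{11} = rho(1)
  phi_{kk} = [rho(k) - sum_{j=1..k-1} phi_{k-1,j} rho(k-j)]
            / [1 - sum_{j=1..k-1} phi_{k-1,j} rho(j)],
  phi_{k,j} = phi_{k-1,j} - phi_{kk} phi_{k-1,k-j},  j = 1..k-1.
Step k = 1:
  phi_11 = rho(1) = 0.4283.
Step k = 2:
  phi_22 = [rho(2) - phi_11 rho(1)] / [1 - phi_11 rho(1)] = [0.1573 - (0.4283)(0.4283)] / [1 - (0.4283)(0.4283)]
         = -0.02614089 / 0.81655911 = -0.032.
Therefore phi_{22} = -0.0320.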